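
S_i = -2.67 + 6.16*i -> [-2.67, 3.49, 9.65, 15.81, 21.97]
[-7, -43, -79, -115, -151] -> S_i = -7 + -36*i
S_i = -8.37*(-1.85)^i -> [-8.37, 15.48, -28.65, 53.0, -98.04]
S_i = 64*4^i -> [64, 256, 1024, 4096, 16384]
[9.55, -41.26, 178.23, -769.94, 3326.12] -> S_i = 9.55*(-4.32)^i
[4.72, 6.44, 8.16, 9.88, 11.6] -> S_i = 4.72 + 1.72*i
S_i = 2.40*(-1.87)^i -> [2.4, -4.49, 8.39, -15.69, 29.35]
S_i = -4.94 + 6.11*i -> [-4.94, 1.17, 7.28, 13.39, 19.5]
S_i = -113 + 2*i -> [-113, -111, -109, -107, -105]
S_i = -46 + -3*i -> [-46, -49, -52, -55, -58]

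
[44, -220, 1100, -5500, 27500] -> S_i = 44*-5^i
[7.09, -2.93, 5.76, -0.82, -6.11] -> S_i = Random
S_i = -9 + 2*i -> [-9, -7, -5, -3, -1]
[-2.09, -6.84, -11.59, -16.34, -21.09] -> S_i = -2.09 + -4.75*i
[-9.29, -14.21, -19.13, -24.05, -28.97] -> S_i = -9.29 + -4.92*i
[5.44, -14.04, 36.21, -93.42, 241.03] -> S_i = 5.44*(-2.58)^i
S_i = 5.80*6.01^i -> [5.8, 34.86, 209.5, 1259.07, 7567.04]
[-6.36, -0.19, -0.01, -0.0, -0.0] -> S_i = -6.36*0.03^i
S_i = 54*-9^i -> [54, -486, 4374, -39366, 354294]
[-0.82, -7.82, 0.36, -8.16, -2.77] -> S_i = Random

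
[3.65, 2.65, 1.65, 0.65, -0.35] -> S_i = 3.65 + -1.00*i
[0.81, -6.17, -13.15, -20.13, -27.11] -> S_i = 0.81 + -6.98*i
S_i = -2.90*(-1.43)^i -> [-2.9, 4.15, -5.93, 8.48, -12.13]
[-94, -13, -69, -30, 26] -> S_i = Random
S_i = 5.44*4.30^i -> [5.44, 23.39, 100.59, 432.52, 1859.83]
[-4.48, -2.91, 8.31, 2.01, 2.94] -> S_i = Random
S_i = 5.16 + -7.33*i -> [5.16, -2.17, -9.5, -16.83, -24.16]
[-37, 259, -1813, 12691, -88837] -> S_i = -37*-7^i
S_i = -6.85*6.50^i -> [-6.85, -44.52, -289.41, -1881.18, -12227.68]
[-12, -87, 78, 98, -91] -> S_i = Random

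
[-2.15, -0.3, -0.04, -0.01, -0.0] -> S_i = -2.15*0.14^i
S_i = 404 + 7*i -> [404, 411, 418, 425, 432]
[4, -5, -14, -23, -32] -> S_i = 4 + -9*i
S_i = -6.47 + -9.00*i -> [-6.47, -15.47, -24.47, -33.47, -42.47]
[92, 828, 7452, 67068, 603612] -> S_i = 92*9^i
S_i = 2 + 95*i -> [2, 97, 192, 287, 382]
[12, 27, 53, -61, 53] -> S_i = Random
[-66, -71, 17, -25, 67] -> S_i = Random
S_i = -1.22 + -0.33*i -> [-1.22, -1.55, -1.88, -2.21, -2.54]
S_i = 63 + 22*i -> [63, 85, 107, 129, 151]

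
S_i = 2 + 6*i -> [2, 8, 14, 20, 26]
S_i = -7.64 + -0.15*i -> [-7.64, -7.79, -7.94, -8.09, -8.24]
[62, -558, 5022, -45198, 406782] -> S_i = 62*-9^i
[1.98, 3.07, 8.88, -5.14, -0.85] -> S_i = Random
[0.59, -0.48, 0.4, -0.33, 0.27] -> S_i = 0.59*(-0.82)^i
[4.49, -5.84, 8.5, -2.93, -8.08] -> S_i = Random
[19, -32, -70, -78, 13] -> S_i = Random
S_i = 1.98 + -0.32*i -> [1.98, 1.66, 1.34, 1.02, 0.7]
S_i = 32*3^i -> [32, 96, 288, 864, 2592]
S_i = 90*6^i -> [90, 540, 3240, 19440, 116640]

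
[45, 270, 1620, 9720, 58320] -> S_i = 45*6^i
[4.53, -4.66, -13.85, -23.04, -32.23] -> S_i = 4.53 + -9.19*i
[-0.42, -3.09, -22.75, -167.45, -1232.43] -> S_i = -0.42*7.36^i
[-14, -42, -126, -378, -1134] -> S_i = -14*3^i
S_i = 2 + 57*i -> [2, 59, 116, 173, 230]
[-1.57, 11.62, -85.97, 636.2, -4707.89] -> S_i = -1.57*(-7.40)^i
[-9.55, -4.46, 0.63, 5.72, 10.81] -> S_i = -9.55 + 5.09*i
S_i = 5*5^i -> [5, 25, 125, 625, 3125]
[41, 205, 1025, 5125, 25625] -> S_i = 41*5^i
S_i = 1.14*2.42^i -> [1.14, 2.76, 6.68, 16.16, 39.1]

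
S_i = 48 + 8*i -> [48, 56, 64, 72, 80]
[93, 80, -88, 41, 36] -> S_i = Random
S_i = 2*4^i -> [2, 8, 32, 128, 512]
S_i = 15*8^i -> [15, 120, 960, 7680, 61440]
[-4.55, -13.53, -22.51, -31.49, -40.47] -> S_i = -4.55 + -8.98*i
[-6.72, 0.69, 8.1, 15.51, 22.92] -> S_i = -6.72 + 7.41*i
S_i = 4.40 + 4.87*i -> [4.4, 9.27, 14.14, 19.01, 23.88]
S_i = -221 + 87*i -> [-221, -134, -47, 40, 127]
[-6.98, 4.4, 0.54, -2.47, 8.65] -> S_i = Random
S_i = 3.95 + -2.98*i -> [3.95, 0.97, -2.01, -4.99, -7.97]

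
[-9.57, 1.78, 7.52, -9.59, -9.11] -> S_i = Random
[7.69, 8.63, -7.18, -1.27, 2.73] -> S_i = Random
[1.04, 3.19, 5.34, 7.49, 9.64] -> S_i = 1.04 + 2.15*i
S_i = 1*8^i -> [1, 8, 64, 512, 4096]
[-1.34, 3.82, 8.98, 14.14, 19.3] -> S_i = -1.34 + 5.16*i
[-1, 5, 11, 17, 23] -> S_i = -1 + 6*i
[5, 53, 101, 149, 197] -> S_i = 5 + 48*i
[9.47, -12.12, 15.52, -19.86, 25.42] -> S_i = 9.47*(-1.28)^i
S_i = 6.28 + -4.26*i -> [6.28, 2.02, -2.24, -6.5, -10.76]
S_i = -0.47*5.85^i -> [-0.47, -2.75, -16.08, -94.09, -550.45]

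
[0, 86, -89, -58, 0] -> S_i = Random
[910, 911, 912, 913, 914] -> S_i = 910 + 1*i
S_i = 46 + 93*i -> [46, 139, 232, 325, 418]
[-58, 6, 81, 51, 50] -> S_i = Random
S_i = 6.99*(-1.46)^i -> [6.99, -10.21, 14.9, -21.75, 31.76]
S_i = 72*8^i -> [72, 576, 4608, 36864, 294912]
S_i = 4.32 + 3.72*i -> [4.32, 8.04, 11.76, 15.48, 19.2]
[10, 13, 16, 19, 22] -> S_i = 10 + 3*i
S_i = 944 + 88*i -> [944, 1032, 1120, 1208, 1296]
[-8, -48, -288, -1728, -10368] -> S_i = -8*6^i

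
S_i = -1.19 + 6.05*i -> [-1.19, 4.86, 10.91, 16.96, 23.01]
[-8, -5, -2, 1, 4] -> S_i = -8 + 3*i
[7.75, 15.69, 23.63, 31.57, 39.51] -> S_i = 7.75 + 7.94*i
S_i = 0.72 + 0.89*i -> [0.72, 1.61, 2.5, 3.39, 4.28]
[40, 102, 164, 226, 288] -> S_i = 40 + 62*i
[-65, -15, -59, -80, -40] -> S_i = Random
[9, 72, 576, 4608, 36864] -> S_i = 9*8^i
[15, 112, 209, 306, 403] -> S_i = 15 + 97*i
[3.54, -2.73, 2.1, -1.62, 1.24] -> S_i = 3.54*(-0.77)^i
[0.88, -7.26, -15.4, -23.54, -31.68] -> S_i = 0.88 + -8.14*i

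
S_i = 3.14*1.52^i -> [3.14, 4.77, 7.25, 11.03, 16.76]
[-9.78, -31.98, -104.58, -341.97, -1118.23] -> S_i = -9.78*3.27^i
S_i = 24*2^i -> [24, 48, 96, 192, 384]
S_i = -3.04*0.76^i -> [-3.04, -2.31, -1.76, -1.33, -1.01]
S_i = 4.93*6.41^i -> [4.93, 31.6, 202.56, 1298.44, 8322.98]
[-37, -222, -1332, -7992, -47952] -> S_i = -37*6^i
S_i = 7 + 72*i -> [7, 79, 151, 223, 295]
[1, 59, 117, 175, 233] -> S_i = 1 + 58*i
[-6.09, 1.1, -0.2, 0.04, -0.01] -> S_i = -6.09*(-0.18)^i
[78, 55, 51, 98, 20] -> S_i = Random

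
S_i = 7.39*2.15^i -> [7.39, 15.89, 34.16, 73.44, 157.91]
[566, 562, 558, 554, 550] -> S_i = 566 + -4*i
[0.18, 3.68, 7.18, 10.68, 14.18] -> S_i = 0.18 + 3.50*i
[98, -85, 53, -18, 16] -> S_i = Random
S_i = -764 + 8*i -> [-764, -756, -748, -740, -732]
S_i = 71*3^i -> [71, 213, 639, 1917, 5751]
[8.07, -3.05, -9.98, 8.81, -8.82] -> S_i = Random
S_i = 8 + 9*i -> [8, 17, 26, 35, 44]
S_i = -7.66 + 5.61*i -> [-7.66, -2.05, 3.56, 9.17, 14.78]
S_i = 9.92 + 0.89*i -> [9.92, 10.81, 11.7, 12.59, 13.48]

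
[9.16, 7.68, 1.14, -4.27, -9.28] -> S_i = Random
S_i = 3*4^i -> [3, 12, 48, 192, 768]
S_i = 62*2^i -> [62, 124, 248, 496, 992]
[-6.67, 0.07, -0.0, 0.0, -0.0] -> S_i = -6.67*(-0.01)^i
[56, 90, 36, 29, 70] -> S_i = Random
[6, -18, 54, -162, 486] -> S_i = 6*-3^i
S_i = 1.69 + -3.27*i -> [1.69, -1.58, -4.85, -8.12, -11.39]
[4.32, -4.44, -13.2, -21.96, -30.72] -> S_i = 4.32 + -8.76*i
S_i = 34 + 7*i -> [34, 41, 48, 55, 62]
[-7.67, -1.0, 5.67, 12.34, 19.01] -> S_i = -7.67 + 6.67*i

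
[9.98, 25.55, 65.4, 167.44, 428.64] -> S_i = 9.98*2.56^i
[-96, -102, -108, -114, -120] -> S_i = -96 + -6*i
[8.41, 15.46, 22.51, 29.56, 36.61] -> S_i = 8.41 + 7.05*i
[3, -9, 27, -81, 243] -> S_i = 3*-3^i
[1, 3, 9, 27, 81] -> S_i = 1*3^i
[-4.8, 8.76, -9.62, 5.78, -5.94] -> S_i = Random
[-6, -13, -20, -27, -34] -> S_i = -6 + -7*i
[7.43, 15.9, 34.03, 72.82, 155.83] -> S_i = 7.43*2.14^i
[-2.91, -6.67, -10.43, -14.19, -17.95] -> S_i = -2.91 + -3.76*i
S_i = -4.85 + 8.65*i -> [-4.85, 3.8, 12.45, 21.1, 29.75]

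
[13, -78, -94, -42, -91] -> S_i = Random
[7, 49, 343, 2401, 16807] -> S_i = 7*7^i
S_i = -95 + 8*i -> [-95, -87, -79, -71, -63]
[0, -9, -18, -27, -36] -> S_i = 0 + -9*i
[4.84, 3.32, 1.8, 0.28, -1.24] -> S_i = 4.84 + -1.52*i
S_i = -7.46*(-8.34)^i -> [-7.46, 62.22, -518.88, 4327.5, -36091.34]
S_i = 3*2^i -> [3, 6, 12, 24, 48]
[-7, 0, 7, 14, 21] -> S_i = -7 + 7*i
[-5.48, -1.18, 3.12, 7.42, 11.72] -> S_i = -5.48 + 4.30*i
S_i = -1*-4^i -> [-1, 4, -16, 64, -256]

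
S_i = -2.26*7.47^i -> [-2.26, -16.88, -126.11, -942.04, -7037.05]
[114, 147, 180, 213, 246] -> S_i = 114 + 33*i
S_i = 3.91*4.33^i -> [3.91, 16.93, 73.31, 317.42, 1374.45]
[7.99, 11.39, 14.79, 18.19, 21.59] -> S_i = 7.99 + 3.40*i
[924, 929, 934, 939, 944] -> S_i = 924 + 5*i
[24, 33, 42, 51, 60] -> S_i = 24 + 9*i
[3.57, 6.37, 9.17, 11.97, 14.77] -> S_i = 3.57 + 2.80*i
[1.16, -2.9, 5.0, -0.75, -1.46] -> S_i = Random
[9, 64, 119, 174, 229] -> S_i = 9 + 55*i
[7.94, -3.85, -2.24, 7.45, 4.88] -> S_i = Random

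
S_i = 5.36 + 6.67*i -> [5.36, 12.03, 18.7, 25.37, 32.04]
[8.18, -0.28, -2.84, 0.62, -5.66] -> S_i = Random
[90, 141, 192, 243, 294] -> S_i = 90 + 51*i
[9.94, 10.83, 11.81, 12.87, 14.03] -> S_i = 9.94*1.09^i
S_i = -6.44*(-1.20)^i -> [-6.44, 7.73, -9.27, 11.13, -13.35]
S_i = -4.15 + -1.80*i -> [-4.15, -5.95, -7.75, -9.55, -11.35]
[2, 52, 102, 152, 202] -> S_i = 2 + 50*i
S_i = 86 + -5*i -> [86, 81, 76, 71, 66]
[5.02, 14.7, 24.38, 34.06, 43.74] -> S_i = 5.02 + 9.68*i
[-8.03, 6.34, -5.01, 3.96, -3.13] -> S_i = -8.03*(-0.79)^i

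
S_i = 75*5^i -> [75, 375, 1875, 9375, 46875]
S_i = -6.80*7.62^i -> [-6.8, -51.82, -394.84, -3008.66, -22926.03]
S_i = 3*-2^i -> [3, -6, 12, -24, 48]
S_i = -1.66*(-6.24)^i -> [-1.66, 10.36, -64.64, 403.33, -2516.79]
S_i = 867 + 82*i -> [867, 949, 1031, 1113, 1195]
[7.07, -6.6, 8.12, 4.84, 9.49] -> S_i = Random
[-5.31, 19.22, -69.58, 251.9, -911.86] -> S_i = -5.31*(-3.62)^i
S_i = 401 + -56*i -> [401, 345, 289, 233, 177]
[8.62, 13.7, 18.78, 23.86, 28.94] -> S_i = 8.62 + 5.08*i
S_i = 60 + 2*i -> [60, 62, 64, 66, 68]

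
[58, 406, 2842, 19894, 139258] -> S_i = 58*7^i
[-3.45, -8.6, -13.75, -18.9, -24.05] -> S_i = -3.45 + -5.15*i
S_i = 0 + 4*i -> [0, 4, 8, 12, 16]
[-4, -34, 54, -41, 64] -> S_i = Random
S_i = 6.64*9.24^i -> [6.64, 61.35, 566.91, 5238.22, 48401.18]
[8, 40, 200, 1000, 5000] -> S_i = 8*5^i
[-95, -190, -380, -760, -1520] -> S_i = -95*2^i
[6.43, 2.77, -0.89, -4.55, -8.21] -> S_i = 6.43 + -3.66*i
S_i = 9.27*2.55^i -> [9.27, 23.64, 60.28, 153.71, 391.96]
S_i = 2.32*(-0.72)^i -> [2.32, -1.67, 1.2, -0.87, 0.62]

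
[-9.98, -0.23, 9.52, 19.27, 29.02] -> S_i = -9.98 + 9.75*i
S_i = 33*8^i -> [33, 264, 2112, 16896, 135168]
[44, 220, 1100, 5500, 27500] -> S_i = 44*5^i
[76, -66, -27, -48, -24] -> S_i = Random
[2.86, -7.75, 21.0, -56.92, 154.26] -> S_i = 2.86*(-2.71)^i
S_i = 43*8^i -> [43, 344, 2752, 22016, 176128]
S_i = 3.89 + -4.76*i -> [3.89, -0.87, -5.63, -10.39, -15.15]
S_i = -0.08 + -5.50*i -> [-0.08, -5.58, -11.08, -16.58, -22.08]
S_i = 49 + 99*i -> [49, 148, 247, 346, 445]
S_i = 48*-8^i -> [48, -384, 3072, -24576, 196608]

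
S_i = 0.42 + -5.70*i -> [0.42, -5.28, -10.98, -16.68, -22.38]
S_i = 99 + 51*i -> [99, 150, 201, 252, 303]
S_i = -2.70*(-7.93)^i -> [-2.7, 21.41, -169.79, 1346.43, -10677.18]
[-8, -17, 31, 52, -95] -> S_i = Random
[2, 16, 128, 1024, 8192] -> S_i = 2*8^i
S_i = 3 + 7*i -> [3, 10, 17, 24, 31]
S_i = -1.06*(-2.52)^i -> [-1.06, 2.67, -6.73, 16.96, -42.75]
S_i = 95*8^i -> [95, 760, 6080, 48640, 389120]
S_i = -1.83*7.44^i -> [-1.83, -13.62, -101.3, -753.65, -5607.16]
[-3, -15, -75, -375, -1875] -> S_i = -3*5^i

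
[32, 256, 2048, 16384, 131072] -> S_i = 32*8^i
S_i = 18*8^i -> [18, 144, 1152, 9216, 73728]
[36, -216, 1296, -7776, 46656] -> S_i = 36*-6^i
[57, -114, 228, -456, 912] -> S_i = 57*-2^i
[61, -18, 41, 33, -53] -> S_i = Random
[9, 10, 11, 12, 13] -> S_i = 9 + 1*i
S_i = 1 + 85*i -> [1, 86, 171, 256, 341]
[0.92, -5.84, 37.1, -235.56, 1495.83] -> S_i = 0.92*(-6.35)^i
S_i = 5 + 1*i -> [5, 6, 7, 8, 9]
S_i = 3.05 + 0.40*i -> [3.05, 3.45, 3.85, 4.25, 4.65]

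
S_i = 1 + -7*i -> [1, -6, -13, -20, -27]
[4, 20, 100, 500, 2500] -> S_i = 4*5^i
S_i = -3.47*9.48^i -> [-3.47, -32.9, -311.85, -2956.34, -28026.11]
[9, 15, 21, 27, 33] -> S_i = 9 + 6*i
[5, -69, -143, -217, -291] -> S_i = 5 + -74*i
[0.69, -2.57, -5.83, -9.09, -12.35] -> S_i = 0.69 + -3.26*i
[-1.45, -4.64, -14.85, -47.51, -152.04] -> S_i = -1.45*3.20^i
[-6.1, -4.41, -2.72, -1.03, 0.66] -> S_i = -6.10 + 1.69*i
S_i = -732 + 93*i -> [-732, -639, -546, -453, -360]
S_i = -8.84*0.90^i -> [-8.84, -7.96, -7.16, -6.44, -5.8]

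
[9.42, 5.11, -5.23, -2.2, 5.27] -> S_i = Random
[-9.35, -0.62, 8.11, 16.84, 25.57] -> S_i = -9.35 + 8.73*i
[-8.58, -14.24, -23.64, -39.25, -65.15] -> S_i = -8.58*1.66^i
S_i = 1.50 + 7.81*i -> [1.5, 9.31, 17.12, 24.93, 32.74]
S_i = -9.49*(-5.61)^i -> [-9.49, 53.24, -298.67, 1675.54, -9399.78]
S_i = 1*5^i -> [1, 5, 25, 125, 625]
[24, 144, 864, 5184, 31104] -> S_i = 24*6^i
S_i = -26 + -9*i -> [-26, -35, -44, -53, -62]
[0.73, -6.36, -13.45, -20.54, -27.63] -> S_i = 0.73 + -7.09*i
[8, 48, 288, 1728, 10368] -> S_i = 8*6^i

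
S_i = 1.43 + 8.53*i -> [1.43, 9.96, 18.49, 27.02, 35.55]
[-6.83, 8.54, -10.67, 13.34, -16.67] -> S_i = -6.83*(-1.25)^i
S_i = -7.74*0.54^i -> [-7.74, -4.18, -2.26, -1.22, -0.66]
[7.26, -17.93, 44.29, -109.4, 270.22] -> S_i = 7.26*(-2.47)^i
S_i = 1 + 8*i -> [1, 9, 17, 25, 33]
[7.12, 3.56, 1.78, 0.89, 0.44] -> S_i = 7.12*0.50^i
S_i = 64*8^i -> [64, 512, 4096, 32768, 262144]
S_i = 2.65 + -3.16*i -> [2.65, -0.51, -3.67, -6.83, -9.99]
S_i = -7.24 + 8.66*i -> [-7.24, 1.42, 10.08, 18.74, 27.4]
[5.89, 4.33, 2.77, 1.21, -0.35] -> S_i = 5.89 + -1.56*i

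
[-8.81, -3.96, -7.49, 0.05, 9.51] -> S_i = Random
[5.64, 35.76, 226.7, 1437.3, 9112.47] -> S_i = 5.64*6.34^i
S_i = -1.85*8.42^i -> [-1.85, -15.58, -131.16, -1104.35, -9298.65]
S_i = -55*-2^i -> [-55, 110, -220, 440, -880]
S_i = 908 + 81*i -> [908, 989, 1070, 1151, 1232]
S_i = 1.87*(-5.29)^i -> [1.87, -9.89, 52.33, -276.83, 1464.42]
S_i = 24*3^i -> [24, 72, 216, 648, 1944]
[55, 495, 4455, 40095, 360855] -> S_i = 55*9^i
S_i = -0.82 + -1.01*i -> [-0.82, -1.83, -2.84, -3.85, -4.86]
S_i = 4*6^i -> [4, 24, 144, 864, 5184]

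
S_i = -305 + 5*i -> [-305, -300, -295, -290, -285]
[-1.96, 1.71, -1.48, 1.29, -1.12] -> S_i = -1.96*(-0.87)^i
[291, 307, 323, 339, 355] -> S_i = 291 + 16*i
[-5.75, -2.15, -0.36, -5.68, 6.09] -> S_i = Random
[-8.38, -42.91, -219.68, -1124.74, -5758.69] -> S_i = -8.38*5.12^i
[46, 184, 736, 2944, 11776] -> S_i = 46*4^i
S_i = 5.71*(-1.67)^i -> [5.71, -9.54, 15.92, -26.59, 44.41]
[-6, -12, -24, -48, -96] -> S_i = -6*2^i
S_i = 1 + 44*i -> [1, 45, 89, 133, 177]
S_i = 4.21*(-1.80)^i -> [4.21, -7.58, 13.64, -24.55, 44.19]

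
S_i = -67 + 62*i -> [-67, -5, 57, 119, 181]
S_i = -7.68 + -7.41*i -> [-7.68, -15.09, -22.5, -29.91, -37.32]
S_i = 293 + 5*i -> [293, 298, 303, 308, 313]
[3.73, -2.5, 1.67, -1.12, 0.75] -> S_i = 3.73*(-0.67)^i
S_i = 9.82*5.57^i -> [9.82, 54.7, 304.66, 1696.98, 9452.19]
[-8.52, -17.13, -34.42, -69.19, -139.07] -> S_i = -8.52*2.01^i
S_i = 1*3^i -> [1, 3, 9, 27, 81]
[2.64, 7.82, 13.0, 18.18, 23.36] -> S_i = 2.64 + 5.18*i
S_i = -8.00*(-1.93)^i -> [-8.0, 15.44, -29.8, 57.51, -111.0]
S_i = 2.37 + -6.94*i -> [2.37, -4.57, -11.51, -18.45, -25.39]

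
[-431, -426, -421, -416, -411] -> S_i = -431 + 5*i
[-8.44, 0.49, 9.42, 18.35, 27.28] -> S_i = -8.44 + 8.93*i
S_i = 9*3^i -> [9, 27, 81, 243, 729]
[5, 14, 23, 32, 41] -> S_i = 5 + 9*i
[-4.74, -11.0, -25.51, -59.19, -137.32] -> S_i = -4.74*2.32^i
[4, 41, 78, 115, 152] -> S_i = 4 + 37*i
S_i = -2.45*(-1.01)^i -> [-2.45, 2.47, -2.5, 2.52, -2.55]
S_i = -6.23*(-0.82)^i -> [-6.23, 5.11, -4.19, 3.44, -2.82]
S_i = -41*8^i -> [-41, -328, -2624, -20992, -167936]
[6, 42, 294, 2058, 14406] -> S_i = 6*7^i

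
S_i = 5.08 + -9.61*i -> [5.08, -4.53, -14.14, -23.75, -33.36]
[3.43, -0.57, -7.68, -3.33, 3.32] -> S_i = Random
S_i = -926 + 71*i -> [-926, -855, -784, -713, -642]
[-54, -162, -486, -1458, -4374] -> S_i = -54*3^i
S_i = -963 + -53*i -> [-963, -1016, -1069, -1122, -1175]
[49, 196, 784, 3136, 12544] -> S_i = 49*4^i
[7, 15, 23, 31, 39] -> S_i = 7 + 8*i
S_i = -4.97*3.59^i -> [-4.97, -17.84, -64.05, -229.95, -825.53]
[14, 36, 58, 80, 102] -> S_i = 14 + 22*i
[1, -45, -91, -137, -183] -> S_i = 1 + -46*i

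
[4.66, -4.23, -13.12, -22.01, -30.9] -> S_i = 4.66 + -8.89*i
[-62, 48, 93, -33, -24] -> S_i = Random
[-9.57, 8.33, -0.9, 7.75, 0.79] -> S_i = Random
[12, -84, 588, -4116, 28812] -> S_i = 12*-7^i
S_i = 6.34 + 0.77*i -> [6.34, 7.11, 7.88, 8.65, 9.42]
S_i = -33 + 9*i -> [-33, -24, -15, -6, 3]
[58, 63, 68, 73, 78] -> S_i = 58 + 5*i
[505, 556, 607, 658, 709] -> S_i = 505 + 51*i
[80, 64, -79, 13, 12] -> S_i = Random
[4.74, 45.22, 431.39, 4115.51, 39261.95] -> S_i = 4.74*9.54^i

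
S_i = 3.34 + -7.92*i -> [3.34, -4.58, -12.5, -20.42, -28.34]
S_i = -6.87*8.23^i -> [-6.87, -56.54, -465.33, -3829.62, -31517.81]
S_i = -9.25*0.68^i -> [-9.25, -6.29, -4.28, -2.91, -1.98]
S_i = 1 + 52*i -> [1, 53, 105, 157, 209]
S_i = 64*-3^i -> [64, -192, 576, -1728, 5184]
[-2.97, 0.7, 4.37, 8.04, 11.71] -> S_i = -2.97 + 3.67*i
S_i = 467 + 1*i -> [467, 468, 469, 470, 471]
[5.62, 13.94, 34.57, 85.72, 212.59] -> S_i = 5.62*2.48^i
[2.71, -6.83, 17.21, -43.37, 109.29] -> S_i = 2.71*(-2.52)^i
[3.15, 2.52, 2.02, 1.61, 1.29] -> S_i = 3.15*0.80^i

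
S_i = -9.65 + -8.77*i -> [-9.65, -18.42, -27.19, -35.96, -44.73]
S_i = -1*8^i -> [-1, -8, -64, -512, -4096]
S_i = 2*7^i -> [2, 14, 98, 686, 4802]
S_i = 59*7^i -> [59, 413, 2891, 20237, 141659]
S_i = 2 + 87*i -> [2, 89, 176, 263, 350]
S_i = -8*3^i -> [-8, -24, -72, -216, -648]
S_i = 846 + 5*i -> [846, 851, 856, 861, 866]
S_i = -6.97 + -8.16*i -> [-6.97, -15.13, -23.29, -31.45, -39.61]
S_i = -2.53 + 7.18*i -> [-2.53, 4.65, 11.83, 19.01, 26.19]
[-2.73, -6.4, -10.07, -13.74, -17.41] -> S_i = -2.73 + -3.67*i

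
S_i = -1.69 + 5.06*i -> [-1.69, 3.37, 8.43, 13.49, 18.55]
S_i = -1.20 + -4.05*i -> [-1.2, -5.25, -9.3, -13.35, -17.4]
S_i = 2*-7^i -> [2, -14, 98, -686, 4802]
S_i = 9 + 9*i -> [9, 18, 27, 36, 45]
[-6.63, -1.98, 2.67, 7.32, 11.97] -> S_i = -6.63 + 4.65*i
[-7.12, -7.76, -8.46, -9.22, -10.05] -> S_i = -7.12*1.09^i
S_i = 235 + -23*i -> [235, 212, 189, 166, 143]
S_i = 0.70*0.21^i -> [0.7, 0.15, 0.03, 0.01, 0.0]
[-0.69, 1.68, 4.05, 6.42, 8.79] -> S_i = -0.69 + 2.37*i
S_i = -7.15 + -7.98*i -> [-7.15, -15.13, -23.11, -31.09, -39.07]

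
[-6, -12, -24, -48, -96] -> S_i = -6*2^i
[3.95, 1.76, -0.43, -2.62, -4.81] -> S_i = 3.95 + -2.19*i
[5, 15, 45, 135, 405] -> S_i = 5*3^i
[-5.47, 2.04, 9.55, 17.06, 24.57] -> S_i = -5.47 + 7.51*i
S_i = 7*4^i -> [7, 28, 112, 448, 1792]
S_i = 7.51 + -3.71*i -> [7.51, 3.8, 0.09, -3.62, -7.33]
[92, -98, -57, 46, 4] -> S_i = Random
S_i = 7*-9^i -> [7, -63, 567, -5103, 45927]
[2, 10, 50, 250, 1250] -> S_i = 2*5^i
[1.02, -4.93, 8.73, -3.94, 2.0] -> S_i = Random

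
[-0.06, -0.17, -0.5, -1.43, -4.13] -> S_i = -0.06*2.88^i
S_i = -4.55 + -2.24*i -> [-4.55, -6.79, -9.03, -11.27, -13.51]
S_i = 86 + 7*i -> [86, 93, 100, 107, 114]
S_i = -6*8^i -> [-6, -48, -384, -3072, -24576]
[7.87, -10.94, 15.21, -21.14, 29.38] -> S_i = 7.87*(-1.39)^i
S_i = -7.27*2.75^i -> [-7.27, -19.99, -54.98, -151.19, -415.78]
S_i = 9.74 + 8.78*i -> [9.74, 18.52, 27.3, 36.08, 44.86]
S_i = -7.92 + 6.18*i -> [-7.92, -1.74, 4.44, 10.62, 16.8]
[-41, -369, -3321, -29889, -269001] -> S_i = -41*9^i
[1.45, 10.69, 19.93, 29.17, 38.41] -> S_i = 1.45 + 9.24*i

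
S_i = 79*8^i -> [79, 632, 5056, 40448, 323584]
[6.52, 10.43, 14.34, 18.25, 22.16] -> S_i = 6.52 + 3.91*i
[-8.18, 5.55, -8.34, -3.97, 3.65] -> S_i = Random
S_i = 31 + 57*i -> [31, 88, 145, 202, 259]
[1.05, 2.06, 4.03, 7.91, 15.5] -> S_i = 1.05*1.96^i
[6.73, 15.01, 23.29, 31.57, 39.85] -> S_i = 6.73 + 8.28*i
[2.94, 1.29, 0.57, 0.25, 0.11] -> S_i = 2.94*0.44^i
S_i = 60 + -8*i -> [60, 52, 44, 36, 28]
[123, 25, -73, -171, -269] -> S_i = 123 + -98*i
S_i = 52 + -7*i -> [52, 45, 38, 31, 24]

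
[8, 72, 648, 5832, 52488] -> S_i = 8*9^i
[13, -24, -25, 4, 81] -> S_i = Random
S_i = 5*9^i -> [5, 45, 405, 3645, 32805]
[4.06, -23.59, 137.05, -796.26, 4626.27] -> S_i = 4.06*(-5.81)^i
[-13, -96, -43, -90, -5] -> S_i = Random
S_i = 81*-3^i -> [81, -243, 729, -2187, 6561]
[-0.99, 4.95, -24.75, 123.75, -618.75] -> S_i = -0.99*(-5.00)^i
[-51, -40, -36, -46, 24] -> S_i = Random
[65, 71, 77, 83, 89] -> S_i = 65 + 6*i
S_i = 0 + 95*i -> [0, 95, 190, 285, 380]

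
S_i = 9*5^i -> [9, 45, 225, 1125, 5625]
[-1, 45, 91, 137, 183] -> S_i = -1 + 46*i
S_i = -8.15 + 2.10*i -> [-8.15, -6.05, -3.95, -1.85, 0.25]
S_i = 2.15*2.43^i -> [2.15, 5.22, 12.7, 30.85, 74.97]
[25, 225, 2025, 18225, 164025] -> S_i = 25*9^i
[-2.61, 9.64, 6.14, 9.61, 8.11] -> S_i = Random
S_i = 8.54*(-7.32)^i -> [8.54, -62.51, 457.59, -3349.59, 24518.97]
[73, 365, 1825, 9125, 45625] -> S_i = 73*5^i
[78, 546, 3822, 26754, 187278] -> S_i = 78*7^i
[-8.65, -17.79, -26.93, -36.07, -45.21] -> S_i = -8.65 + -9.14*i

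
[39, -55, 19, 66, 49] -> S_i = Random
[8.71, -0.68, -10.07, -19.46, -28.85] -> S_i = 8.71 + -9.39*i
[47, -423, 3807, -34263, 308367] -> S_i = 47*-9^i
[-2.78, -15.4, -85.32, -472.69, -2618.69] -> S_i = -2.78*5.54^i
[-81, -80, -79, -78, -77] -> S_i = -81 + 1*i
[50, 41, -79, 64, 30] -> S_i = Random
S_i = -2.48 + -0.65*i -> [-2.48, -3.13, -3.78, -4.43, -5.08]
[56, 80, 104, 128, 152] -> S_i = 56 + 24*i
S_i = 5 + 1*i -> [5, 6, 7, 8, 9]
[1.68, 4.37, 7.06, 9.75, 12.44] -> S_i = 1.68 + 2.69*i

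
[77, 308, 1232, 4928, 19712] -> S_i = 77*4^i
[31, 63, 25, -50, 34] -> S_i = Random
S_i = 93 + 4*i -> [93, 97, 101, 105, 109]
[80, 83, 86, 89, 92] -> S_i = 80 + 3*i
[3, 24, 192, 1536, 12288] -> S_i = 3*8^i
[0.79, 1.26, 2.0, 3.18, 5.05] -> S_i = 0.79*1.59^i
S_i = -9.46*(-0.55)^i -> [-9.46, 5.2, -2.86, 1.57, -0.87]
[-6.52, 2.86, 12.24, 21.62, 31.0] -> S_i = -6.52 + 9.38*i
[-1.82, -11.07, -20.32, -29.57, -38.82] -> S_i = -1.82 + -9.25*i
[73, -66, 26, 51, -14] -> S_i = Random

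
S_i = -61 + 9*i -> [-61, -52, -43, -34, -25]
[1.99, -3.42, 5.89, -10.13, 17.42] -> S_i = 1.99*(-1.72)^i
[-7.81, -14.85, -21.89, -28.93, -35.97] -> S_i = -7.81 + -7.04*i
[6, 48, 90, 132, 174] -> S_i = 6 + 42*i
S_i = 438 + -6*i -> [438, 432, 426, 420, 414]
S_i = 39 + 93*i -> [39, 132, 225, 318, 411]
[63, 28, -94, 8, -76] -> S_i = Random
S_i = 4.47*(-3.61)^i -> [4.47, -16.14, 58.25, -210.3, 759.17]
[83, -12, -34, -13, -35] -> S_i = Random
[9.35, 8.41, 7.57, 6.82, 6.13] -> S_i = 9.35*0.90^i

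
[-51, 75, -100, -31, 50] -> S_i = Random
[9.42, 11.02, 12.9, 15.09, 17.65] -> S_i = 9.42*1.17^i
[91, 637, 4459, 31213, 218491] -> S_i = 91*7^i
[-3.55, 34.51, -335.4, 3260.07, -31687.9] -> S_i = -3.55*(-9.72)^i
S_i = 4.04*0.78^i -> [4.04, 3.15, 2.46, 1.92, 1.5]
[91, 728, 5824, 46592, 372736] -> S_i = 91*8^i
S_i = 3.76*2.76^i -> [3.76, 10.38, 28.64, 79.05, 218.18]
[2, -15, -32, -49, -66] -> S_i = 2 + -17*i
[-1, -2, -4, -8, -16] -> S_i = -1*2^i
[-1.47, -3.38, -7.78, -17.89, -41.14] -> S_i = -1.47*2.30^i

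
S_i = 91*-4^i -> [91, -364, 1456, -5824, 23296]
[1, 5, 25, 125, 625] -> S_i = 1*5^i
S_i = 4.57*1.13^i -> [4.57, 5.16, 5.84, 6.59, 7.45]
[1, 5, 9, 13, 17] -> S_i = 1 + 4*i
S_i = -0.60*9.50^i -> [-0.6, -5.7, -54.15, -514.42, -4887.04]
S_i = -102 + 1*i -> [-102, -101, -100, -99, -98]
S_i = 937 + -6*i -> [937, 931, 925, 919, 913]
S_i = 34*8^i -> [34, 272, 2176, 17408, 139264]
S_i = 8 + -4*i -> [8, 4, 0, -4, -8]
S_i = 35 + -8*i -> [35, 27, 19, 11, 3]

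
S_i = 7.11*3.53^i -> [7.11, 25.1, 88.6, 312.75, 1104.0]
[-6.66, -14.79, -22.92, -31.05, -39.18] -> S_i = -6.66 + -8.13*i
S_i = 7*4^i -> [7, 28, 112, 448, 1792]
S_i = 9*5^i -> [9, 45, 225, 1125, 5625]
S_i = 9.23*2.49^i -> [9.23, 22.98, 57.23, 142.5, 354.81]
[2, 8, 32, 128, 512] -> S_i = 2*4^i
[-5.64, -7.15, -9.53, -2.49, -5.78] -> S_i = Random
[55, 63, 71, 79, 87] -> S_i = 55 + 8*i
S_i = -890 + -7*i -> [-890, -897, -904, -911, -918]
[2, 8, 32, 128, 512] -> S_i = 2*4^i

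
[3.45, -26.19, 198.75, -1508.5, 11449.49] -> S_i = 3.45*(-7.59)^i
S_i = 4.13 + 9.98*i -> [4.13, 14.11, 24.09, 34.07, 44.05]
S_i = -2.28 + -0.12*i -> [-2.28, -2.4, -2.52, -2.64, -2.76]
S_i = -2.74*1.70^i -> [-2.74, -4.66, -7.92, -13.46, -22.88]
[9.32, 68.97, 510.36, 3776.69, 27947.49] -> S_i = 9.32*7.40^i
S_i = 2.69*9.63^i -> [2.69, 25.9, 249.46, 2402.32, 23134.36]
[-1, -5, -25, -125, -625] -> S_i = -1*5^i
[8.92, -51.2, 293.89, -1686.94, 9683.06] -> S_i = 8.92*(-5.74)^i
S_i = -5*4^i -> [-5, -20, -80, -320, -1280]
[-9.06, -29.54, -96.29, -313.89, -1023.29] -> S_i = -9.06*3.26^i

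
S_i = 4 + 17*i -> [4, 21, 38, 55, 72]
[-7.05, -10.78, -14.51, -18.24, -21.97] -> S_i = -7.05 + -3.73*i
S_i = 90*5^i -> [90, 450, 2250, 11250, 56250]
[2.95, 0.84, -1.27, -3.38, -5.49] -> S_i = 2.95 + -2.11*i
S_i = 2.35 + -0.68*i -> [2.35, 1.67, 0.99, 0.31, -0.37]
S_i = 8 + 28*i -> [8, 36, 64, 92, 120]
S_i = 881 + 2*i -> [881, 883, 885, 887, 889]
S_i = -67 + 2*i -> [-67, -65, -63, -61, -59]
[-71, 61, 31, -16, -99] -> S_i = Random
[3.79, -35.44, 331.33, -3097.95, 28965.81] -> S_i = 3.79*(-9.35)^i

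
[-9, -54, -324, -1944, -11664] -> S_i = -9*6^i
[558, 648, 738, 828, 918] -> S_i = 558 + 90*i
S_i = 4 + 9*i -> [4, 13, 22, 31, 40]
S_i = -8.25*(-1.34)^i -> [-8.25, 11.06, -14.81, 19.85, -26.6]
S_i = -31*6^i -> [-31, -186, -1116, -6696, -40176]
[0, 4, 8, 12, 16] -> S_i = 0 + 4*i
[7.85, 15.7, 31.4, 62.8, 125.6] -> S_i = 7.85*2.00^i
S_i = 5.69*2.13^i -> [5.69, 12.12, 25.81, 54.99, 117.12]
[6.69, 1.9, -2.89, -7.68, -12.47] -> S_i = 6.69 + -4.79*i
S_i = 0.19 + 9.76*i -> [0.19, 9.95, 19.71, 29.47, 39.23]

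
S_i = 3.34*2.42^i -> [3.34, 8.08, 19.56, 47.34, 114.55]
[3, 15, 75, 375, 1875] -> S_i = 3*5^i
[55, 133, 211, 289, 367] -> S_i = 55 + 78*i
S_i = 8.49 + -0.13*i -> [8.49, 8.36, 8.23, 8.1, 7.97]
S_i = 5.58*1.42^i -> [5.58, 7.92, 11.25, 15.98, 22.69]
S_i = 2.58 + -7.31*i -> [2.58, -4.73, -12.04, -19.35, -26.66]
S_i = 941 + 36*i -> [941, 977, 1013, 1049, 1085]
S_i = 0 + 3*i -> [0, 3, 6, 9, 12]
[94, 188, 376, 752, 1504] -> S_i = 94*2^i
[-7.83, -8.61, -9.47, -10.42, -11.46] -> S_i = -7.83*1.10^i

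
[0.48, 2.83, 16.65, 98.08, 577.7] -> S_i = 0.48*5.89^i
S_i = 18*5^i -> [18, 90, 450, 2250, 11250]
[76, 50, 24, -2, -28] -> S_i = 76 + -26*i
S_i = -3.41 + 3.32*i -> [-3.41, -0.09, 3.23, 6.55, 9.87]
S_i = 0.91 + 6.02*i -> [0.91, 6.93, 12.95, 18.97, 24.99]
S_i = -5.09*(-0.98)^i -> [-5.09, 4.99, -4.89, 4.79, -4.69]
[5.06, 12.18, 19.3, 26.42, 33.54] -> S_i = 5.06 + 7.12*i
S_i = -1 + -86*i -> [-1, -87, -173, -259, -345]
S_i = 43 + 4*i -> [43, 47, 51, 55, 59]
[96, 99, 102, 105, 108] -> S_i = 96 + 3*i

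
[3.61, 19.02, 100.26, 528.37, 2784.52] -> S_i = 3.61*5.27^i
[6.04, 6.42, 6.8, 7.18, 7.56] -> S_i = 6.04 + 0.38*i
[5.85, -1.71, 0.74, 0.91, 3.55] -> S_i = Random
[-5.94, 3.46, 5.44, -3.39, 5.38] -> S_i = Random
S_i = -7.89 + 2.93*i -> [-7.89, -4.96, -2.03, 0.9, 3.83]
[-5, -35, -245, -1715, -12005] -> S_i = -5*7^i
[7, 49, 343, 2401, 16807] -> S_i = 7*7^i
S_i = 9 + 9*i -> [9, 18, 27, 36, 45]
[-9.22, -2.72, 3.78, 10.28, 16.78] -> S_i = -9.22 + 6.50*i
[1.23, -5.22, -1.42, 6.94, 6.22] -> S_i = Random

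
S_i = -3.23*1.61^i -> [-3.23, -5.2, -8.37, -13.48, -21.7]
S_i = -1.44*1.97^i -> [-1.44, -2.84, -5.59, -11.01, -21.69]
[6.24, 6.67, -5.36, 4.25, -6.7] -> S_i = Random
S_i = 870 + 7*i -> [870, 877, 884, 891, 898]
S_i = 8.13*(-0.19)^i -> [8.13, -1.54, 0.29, -0.06, 0.01]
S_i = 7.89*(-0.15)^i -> [7.89, -1.18, 0.18, -0.03, 0.0]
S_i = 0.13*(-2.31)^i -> [0.13, -0.3, 0.69, -1.6, 3.7]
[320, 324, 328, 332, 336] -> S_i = 320 + 4*i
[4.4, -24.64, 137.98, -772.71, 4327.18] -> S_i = 4.40*(-5.60)^i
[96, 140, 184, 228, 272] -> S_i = 96 + 44*i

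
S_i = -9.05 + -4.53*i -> [-9.05, -13.58, -18.11, -22.64, -27.17]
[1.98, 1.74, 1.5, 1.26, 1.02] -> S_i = 1.98 + -0.24*i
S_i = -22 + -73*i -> [-22, -95, -168, -241, -314]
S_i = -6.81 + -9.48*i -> [-6.81, -16.29, -25.77, -35.25, -44.73]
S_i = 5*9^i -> [5, 45, 405, 3645, 32805]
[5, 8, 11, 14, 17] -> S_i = 5 + 3*i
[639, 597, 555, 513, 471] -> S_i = 639 + -42*i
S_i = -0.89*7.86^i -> [-0.89, -7.0, -54.98, -432.17, -3396.88]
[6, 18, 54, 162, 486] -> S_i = 6*3^i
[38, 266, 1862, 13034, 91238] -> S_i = 38*7^i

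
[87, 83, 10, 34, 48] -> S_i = Random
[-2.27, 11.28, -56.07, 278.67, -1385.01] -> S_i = -2.27*(-4.97)^i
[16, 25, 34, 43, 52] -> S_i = 16 + 9*i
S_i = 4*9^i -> [4, 36, 324, 2916, 26244]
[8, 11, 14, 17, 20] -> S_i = 8 + 3*i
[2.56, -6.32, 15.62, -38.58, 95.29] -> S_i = 2.56*(-2.47)^i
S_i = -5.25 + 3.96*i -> [-5.25, -1.29, 2.67, 6.63, 10.59]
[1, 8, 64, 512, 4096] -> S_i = 1*8^i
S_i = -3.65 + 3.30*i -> [-3.65, -0.35, 2.95, 6.25, 9.55]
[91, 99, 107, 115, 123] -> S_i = 91 + 8*i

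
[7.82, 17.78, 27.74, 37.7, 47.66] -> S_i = 7.82 + 9.96*i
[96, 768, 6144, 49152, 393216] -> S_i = 96*8^i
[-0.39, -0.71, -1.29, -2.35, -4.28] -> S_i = -0.39*1.82^i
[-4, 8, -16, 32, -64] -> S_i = -4*-2^i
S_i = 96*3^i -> [96, 288, 864, 2592, 7776]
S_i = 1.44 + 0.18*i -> [1.44, 1.62, 1.8, 1.98, 2.16]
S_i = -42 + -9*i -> [-42, -51, -60, -69, -78]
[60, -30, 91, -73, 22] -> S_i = Random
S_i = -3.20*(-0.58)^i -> [-3.2, 1.86, -1.08, 0.62, -0.36]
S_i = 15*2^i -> [15, 30, 60, 120, 240]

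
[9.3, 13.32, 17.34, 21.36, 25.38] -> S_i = 9.30 + 4.02*i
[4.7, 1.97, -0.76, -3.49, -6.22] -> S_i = 4.70 + -2.73*i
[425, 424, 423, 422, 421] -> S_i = 425 + -1*i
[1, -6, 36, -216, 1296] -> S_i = 1*-6^i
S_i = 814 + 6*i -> [814, 820, 826, 832, 838]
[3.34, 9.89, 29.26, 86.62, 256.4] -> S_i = 3.34*2.96^i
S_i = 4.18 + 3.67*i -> [4.18, 7.85, 11.52, 15.19, 18.86]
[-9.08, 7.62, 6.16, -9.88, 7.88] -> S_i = Random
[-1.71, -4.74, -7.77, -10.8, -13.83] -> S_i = -1.71 + -3.03*i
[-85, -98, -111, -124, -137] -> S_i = -85 + -13*i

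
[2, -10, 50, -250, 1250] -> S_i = 2*-5^i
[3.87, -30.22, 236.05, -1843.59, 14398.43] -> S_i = 3.87*(-7.81)^i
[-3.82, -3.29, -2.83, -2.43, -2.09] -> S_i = -3.82*0.86^i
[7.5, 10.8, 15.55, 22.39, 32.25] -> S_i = 7.50*1.44^i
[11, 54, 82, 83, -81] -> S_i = Random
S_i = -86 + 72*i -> [-86, -14, 58, 130, 202]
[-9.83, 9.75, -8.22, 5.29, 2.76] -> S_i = Random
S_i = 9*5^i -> [9, 45, 225, 1125, 5625]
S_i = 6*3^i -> [6, 18, 54, 162, 486]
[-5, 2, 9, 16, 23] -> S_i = -5 + 7*i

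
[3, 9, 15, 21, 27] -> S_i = 3 + 6*i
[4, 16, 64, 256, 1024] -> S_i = 4*4^i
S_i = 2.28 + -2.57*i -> [2.28, -0.29, -2.86, -5.43, -8.0]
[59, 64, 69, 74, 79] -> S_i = 59 + 5*i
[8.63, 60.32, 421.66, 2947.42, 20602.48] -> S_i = 8.63*6.99^i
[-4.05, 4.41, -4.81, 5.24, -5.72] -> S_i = -4.05*(-1.09)^i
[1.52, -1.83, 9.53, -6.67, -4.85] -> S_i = Random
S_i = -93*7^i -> [-93, -651, -4557, -31899, -223293]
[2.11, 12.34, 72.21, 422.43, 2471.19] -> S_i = 2.11*5.85^i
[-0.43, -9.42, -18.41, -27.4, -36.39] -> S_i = -0.43 + -8.99*i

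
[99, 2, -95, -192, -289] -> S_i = 99 + -97*i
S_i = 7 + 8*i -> [7, 15, 23, 31, 39]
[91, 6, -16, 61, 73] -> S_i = Random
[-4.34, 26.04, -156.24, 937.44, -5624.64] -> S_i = -4.34*(-6.00)^i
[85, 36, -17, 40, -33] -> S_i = Random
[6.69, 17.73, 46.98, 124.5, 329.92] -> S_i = 6.69*2.65^i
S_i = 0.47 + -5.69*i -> [0.47, -5.22, -10.91, -16.6, -22.29]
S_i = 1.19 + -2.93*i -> [1.19, -1.74, -4.67, -7.6, -10.53]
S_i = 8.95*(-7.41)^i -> [8.95, -66.32, 491.43, -3641.48, 26983.35]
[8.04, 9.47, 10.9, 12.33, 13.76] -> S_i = 8.04 + 1.43*i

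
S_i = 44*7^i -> [44, 308, 2156, 15092, 105644]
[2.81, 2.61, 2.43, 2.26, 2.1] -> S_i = 2.81*0.93^i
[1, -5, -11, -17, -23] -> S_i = 1 + -6*i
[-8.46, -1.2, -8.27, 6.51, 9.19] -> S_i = Random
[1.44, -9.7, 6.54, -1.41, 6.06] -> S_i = Random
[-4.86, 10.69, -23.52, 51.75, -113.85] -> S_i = -4.86*(-2.20)^i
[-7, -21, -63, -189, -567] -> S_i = -7*3^i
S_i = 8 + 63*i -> [8, 71, 134, 197, 260]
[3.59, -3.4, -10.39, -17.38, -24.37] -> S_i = 3.59 + -6.99*i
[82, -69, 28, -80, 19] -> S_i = Random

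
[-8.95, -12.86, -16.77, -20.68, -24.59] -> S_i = -8.95 + -3.91*i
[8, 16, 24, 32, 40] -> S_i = 8 + 8*i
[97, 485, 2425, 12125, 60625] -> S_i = 97*5^i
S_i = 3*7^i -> [3, 21, 147, 1029, 7203]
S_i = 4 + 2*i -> [4, 6, 8, 10, 12]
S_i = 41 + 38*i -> [41, 79, 117, 155, 193]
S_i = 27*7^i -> [27, 189, 1323, 9261, 64827]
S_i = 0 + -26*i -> [0, -26, -52, -78, -104]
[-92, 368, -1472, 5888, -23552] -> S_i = -92*-4^i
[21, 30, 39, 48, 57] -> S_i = 21 + 9*i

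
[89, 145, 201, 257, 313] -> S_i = 89 + 56*i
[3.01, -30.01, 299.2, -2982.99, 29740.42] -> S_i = 3.01*(-9.97)^i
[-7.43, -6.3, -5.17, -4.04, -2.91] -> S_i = -7.43 + 1.13*i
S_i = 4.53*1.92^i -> [4.53, 8.7, 16.7, 32.06, 61.56]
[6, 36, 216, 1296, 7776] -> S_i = 6*6^i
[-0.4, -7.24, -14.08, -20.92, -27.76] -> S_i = -0.40 + -6.84*i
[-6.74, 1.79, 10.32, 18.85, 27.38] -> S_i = -6.74 + 8.53*i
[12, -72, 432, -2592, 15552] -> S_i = 12*-6^i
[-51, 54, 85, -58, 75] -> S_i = Random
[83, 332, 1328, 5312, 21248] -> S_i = 83*4^i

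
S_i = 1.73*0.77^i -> [1.73, 1.33, 1.03, 0.79, 0.61]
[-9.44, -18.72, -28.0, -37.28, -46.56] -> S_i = -9.44 + -9.28*i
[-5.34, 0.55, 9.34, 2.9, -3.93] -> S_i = Random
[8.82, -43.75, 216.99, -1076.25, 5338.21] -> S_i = 8.82*(-4.96)^i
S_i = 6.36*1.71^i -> [6.36, 10.88, 18.6, 31.8, 54.38]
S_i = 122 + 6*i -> [122, 128, 134, 140, 146]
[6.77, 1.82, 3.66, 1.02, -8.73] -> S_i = Random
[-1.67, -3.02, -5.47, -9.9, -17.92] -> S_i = -1.67*1.81^i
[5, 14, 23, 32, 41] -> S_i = 5 + 9*i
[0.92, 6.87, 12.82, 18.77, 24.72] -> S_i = 0.92 + 5.95*i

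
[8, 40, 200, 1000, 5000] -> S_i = 8*5^i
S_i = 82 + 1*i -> [82, 83, 84, 85, 86]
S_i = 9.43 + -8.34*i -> [9.43, 1.09, -7.25, -15.59, -23.93]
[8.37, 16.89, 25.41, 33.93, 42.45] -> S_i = 8.37 + 8.52*i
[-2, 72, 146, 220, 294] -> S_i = -2 + 74*i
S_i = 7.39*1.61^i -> [7.39, 11.9, 19.16, 30.84, 49.65]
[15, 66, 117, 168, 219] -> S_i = 15 + 51*i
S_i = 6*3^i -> [6, 18, 54, 162, 486]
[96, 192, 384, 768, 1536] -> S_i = 96*2^i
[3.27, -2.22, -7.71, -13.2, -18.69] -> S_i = 3.27 + -5.49*i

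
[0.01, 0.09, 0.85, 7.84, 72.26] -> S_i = 0.01*9.22^i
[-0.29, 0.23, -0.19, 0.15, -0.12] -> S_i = -0.29*(-0.81)^i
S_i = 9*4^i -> [9, 36, 144, 576, 2304]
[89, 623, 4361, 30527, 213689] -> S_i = 89*7^i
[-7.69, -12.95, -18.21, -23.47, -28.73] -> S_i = -7.69 + -5.26*i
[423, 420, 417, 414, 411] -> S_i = 423 + -3*i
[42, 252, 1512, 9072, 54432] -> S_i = 42*6^i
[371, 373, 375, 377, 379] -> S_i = 371 + 2*i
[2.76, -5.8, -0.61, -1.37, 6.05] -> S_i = Random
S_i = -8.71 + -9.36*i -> [-8.71, -18.07, -27.43, -36.79, -46.15]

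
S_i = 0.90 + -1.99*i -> [0.9, -1.09, -3.08, -5.07, -7.06]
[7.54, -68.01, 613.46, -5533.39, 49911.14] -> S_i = 7.54*(-9.02)^i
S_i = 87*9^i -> [87, 783, 7047, 63423, 570807]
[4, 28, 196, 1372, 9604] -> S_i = 4*7^i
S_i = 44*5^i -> [44, 220, 1100, 5500, 27500]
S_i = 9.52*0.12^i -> [9.52, 1.14, 0.14, 0.02, 0.0]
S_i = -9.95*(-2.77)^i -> [-9.95, 27.56, -76.35, 211.48, -585.79]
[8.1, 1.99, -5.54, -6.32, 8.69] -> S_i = Random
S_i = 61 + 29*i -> [61, 90, 119, 148, 177]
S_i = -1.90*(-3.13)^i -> [-1.9, 5.95, -18.61, 58.26, -182.36]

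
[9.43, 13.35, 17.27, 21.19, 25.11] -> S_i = 9.43 + 3.92*i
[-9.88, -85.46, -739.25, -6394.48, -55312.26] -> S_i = -9.88*8.65^i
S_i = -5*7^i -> [-5, -35, -245, -1715, -12005]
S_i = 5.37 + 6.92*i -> [5.37, 12.29, 19.21, 26.13, 33.05]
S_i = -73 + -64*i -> [-73, -137, -201, -265, -329]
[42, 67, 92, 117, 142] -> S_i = 42 + 25*i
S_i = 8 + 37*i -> [8, 45, 82, 119, 156]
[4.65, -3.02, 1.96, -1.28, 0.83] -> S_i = 4.65*(-0.65)^i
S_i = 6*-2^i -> [6, -12, 24, -48, 96]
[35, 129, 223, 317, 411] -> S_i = 35 + 94*i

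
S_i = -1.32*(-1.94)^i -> [-1.32, 2.56, -4.97, 9.64, -18.7]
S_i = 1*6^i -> [1, 6, 36, 216, 1296]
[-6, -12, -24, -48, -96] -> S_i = -6*2^i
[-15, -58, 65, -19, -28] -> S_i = Random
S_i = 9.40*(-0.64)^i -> [9.4, -6.02, 3.85, -2.46, 1.58]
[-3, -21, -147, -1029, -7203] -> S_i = -3*7^i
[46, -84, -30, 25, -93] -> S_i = Random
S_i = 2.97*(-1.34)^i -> [2.97, -3.98, 5.33, -7.15, 9.58]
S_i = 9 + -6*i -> [9, 3, -3, -9, -15]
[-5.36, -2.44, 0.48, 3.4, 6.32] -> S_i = -5.36 + 2.92*i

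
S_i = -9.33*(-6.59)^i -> [-9.33, 61.48, -405.18, 2670.16, -17596.38]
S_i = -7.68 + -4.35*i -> [-7.68, -12.03, -16.38, -20.73, -25.08]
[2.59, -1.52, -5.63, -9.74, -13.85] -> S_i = 2.59 + -4.11*i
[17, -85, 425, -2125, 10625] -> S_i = 17*-5^i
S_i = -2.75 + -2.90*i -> [-2.75, -5.65, -8.55, -11.45, -14.35]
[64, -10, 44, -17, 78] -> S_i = Random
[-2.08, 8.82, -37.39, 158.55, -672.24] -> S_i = -2.08*(-4.24)^i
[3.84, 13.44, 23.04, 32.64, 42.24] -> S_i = 3.84 + 9.60*i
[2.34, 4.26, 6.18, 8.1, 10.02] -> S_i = 2.34 + 1.92*i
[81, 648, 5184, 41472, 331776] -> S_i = 81*8^i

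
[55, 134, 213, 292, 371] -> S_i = 55 + 79*i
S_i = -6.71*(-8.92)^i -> [-6.71, 59.85, -533.89, 4762.3, -42479.75]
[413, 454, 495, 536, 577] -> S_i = 413 + 41*i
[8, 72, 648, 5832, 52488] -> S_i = 8*9^i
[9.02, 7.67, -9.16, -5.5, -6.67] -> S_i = Random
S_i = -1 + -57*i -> [-1, -58, -115, -172, -229]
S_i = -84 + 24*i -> [-84, -60, -36, -12, 12]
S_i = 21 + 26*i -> [21, 47, 73, 99, 125]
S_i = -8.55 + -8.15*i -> [-8.55, -16.7, -24.85, -33.0, -41.15]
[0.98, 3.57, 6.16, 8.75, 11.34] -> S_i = 0.98 + 2.59*i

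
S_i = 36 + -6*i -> [36, 30, 24, 18, 12]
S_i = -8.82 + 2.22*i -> [-8.82, -6.6, -4.38, -2.16, 0.06]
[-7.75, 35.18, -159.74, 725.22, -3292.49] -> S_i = -7.75*(-4.54)^i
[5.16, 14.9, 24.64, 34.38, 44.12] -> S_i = 5.16 + 9.74*i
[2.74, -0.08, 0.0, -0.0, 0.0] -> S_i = 2.74*(-0.03)^i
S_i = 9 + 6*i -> [9, 15, 21, 27, 33]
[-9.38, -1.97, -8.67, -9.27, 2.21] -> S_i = Random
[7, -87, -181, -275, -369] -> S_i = 7 + -94*i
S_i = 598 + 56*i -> [598, 654, 710, 766, 822]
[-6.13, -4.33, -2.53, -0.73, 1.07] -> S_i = -6.13 + 1.80*i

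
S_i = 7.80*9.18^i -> [7.8, 71.6, 657.32, 6034.24, 55394.33]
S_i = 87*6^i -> [87, 522, 3132, 18792, 112752]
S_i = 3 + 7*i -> [3, 10, 17, 24, 31]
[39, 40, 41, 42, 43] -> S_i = 39 + 1*i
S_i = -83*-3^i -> [-83, 249, -747, 2241, -6723]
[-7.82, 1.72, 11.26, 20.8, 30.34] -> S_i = -7.82 + 9.54*i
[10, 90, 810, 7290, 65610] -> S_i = 10*9^i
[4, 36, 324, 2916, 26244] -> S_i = 4*9^i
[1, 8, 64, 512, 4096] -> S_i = 1*8^i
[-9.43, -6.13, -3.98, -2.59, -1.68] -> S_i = -9.43*0.65^i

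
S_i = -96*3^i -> [-96, -288, -864, -2592, -7776]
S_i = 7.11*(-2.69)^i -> [7.11, -19.13, 51.45, -138.4, 372.29]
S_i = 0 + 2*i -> [0, 2, 4, 6, 8]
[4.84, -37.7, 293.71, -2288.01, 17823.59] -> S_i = 4.84*(-7.79)^i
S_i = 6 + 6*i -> [6, 12, 18, 24, 30]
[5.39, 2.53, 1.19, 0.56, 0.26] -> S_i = 5.39*0.47^i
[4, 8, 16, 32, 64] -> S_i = 4*2^i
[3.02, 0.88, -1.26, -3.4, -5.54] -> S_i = 3.02 + -2.14*i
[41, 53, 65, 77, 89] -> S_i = 41 + 12*i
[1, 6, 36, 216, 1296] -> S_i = 1*6^i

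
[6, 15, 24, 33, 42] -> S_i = 6 + 9*i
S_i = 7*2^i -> [7, 14, 28, 56, 112]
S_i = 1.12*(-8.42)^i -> [1.12, -9.43, 79.4, -668.58, 5629.46]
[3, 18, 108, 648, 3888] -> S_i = 3*6^i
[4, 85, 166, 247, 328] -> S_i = 4 + 81*i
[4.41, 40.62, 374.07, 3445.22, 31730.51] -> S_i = 4.41*9.21^i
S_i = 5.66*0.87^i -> [5.66, 4.92, 4.28, 3.73, 3.24]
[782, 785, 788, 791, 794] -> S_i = 782 + 3*i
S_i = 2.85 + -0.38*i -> [2.85, 2.47, 2.09, 1.71, 1.33]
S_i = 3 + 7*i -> [3, 10, 17, 24, 31]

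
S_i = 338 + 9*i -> [338, 347, 356, 365, 374]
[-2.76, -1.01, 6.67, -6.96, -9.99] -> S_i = Random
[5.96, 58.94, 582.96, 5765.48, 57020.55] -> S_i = 5.96*9.89^i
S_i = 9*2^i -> [9, 18, 36, 72, 144]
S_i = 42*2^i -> [42, 84, 168, 336, 672]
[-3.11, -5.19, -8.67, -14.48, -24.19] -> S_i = -3.11*1.67^i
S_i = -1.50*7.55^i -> [-1.5, -11.32, -85.5, -645.55, -4873.93]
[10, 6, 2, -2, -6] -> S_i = 10 + -4*i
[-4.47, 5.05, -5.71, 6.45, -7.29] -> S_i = -4.47*(-1.13)^i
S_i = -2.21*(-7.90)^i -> [-2.21, 17.46, -137.93, 1089.62, -8607.97]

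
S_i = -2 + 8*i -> [-2, 6, 14, 22, 30]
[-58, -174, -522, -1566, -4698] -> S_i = -58*3^i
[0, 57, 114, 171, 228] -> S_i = 0 + 57*i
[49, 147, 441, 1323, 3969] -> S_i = 49*3^i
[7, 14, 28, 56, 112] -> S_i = 7*2^i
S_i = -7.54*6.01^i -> [-7.54, -45.32, -272.35, -1636.8, -9837.15]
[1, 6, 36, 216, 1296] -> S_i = 1*6^i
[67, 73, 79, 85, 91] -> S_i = 67 + 6*i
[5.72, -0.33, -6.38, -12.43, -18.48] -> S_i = 5.72 + -6.05*i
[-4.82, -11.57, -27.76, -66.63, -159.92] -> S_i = -4.82*2.40^i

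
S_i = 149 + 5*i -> [149, 154, 159, 164, 169]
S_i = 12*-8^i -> [12, -96, 768, -6144, 49152]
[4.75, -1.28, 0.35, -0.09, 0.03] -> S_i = 4.75*(-0.27)^i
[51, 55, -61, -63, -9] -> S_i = Random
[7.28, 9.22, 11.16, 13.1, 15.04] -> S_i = 7.28 + 1.94*i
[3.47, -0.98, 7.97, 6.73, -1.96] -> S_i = Random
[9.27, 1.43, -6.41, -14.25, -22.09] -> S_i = 9.27 + -7.84*i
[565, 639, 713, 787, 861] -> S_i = 565 + 74*i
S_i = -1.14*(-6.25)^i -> [-1.14, 7.12, -44.53, 278.32, -1739.5]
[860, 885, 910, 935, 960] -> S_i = 860 + 25*i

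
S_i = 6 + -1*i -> [6, 5, 4, 3, 2]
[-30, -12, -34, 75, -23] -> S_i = Random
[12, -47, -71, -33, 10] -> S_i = Random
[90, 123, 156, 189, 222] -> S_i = 90 + 33*i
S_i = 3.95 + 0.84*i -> [3.95, 4.79, 5.63, 6.47, 7.31]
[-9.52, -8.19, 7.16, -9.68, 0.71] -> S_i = Random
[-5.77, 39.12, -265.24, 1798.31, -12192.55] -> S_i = -5.77*(-6.78)^i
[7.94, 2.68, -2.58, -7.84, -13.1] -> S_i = 7.94 + -5.26*i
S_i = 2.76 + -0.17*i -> [2.76, 2.59, 2.42, 2.25, 2.08]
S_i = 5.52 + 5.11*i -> [5.52, 10.63, 15.74, 20.85, 25.96]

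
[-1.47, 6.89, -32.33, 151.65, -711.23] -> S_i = -1.47*(-4.69)^i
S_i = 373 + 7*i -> [373, 380, 387, 394, 401]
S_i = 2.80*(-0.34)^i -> [2.8, -0.95, 0.32, -0.11, 0.04]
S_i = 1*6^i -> [1, 6, 36, 216, 1296]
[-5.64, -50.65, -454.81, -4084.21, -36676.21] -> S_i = -5.64*8.98^i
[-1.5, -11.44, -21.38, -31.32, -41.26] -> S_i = -1.50 + -9.94*i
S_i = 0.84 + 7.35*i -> [0.84, 8.19, 15.54, 22.89, 30.24]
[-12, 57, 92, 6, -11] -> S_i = Random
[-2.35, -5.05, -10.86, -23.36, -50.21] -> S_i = -2.35*2.15^i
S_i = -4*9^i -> [-4, -36, -324, -2916, -26244]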